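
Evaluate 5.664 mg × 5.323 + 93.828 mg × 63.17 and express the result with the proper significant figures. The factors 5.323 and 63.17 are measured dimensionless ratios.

5.957 × 10^3 mg

5.664 × 5.323 = 30.149472 → 30.15 mg (4 s.f., last digit at the 10^-2 place).
93.828 × 63.17 = 5927.11476 → 5927 mg (4 s.f., last digit at the 10^0 place).
Sum: 5957.264232 mg; keep the coarser place, 10^0.
Result: 5.957 × 10^3 mg.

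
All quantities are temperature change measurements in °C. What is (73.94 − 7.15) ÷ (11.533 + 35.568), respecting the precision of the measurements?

1.418

73.94 − 7.15 = 66.79, limited to 2 d.p. → 4 s.f.; 11.533 + 35.568 = 47.101, limited to 3 d.p. → 5 s.f.
Carrying full precision, 66.79 ÷ 47.101 = 1.41801660262…; keep min(4, 5) = 4 s.f.
Rounded to 4 significant figures: 1.418.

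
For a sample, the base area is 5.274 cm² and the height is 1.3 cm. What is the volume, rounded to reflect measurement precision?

6.9 cm³

volume = 5.274 cm² × 1.3 cm = 6.8562 cm³.
5.274 has 4 significant figures; 1.3 has 2.
Division/multiplication keeps the fewest: 2 significant figures.
Rounded: 6.9 cm³.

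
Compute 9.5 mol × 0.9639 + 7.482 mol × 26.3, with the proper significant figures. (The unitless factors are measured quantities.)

9.5 × 0.9639 = 9.15705 → 9.2 mol (2 s.f., last digit at the 10^-1 place).
7.482 × 26.3 = 196.7766 → 197 mol (3 s.f., last digit at the 10^0 place).
Sum: 205.93365 mol; keep the coarser place, 10^0.
Result: 206 mol.

206 mol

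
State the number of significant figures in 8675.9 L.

8675.9: every digit is nonzero and significant.

5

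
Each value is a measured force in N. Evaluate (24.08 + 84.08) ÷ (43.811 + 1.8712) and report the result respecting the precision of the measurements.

24.08 + 84.08 = 108.16, limited to 2 d.p. → 5 s.f.; 43.811 + 1.8712 = 45.6822, limited to 3 d.p. → 5 s.f.
Carrying full precision, 108.16 ÷ 45.6822 = 2.36766180263…; keep min(5, 5) = 5 s.f.
Rounded to 5 significant figures: 2.3677.

2.3677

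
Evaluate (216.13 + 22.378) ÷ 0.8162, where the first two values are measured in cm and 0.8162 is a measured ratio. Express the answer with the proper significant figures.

2.922 × 10² cm

216.13 cm + 22.378 cm = 238.508 cm; the sum is limited to 2 decimal places (5 s.f.).
Carrying full precision, 238.508 ÷ 0.8162 = 292.217593727… cm; 0.8162 has 4 s.f., so the result keeps min(5, 4) = 4 s.f.
Rounded to 4 significant figures: 2.922 × 10² cm.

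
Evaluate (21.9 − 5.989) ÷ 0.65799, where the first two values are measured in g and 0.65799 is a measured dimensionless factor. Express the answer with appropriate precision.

21.9 g − 5.989 g = 15.911 g; the difference is limited to 1 decimal place (3 s.f.).
Carrying full precision, 15.911 ÷ 0.65799 = 24.1812185596… g; 0.65799 has 5 s.f., so the result keeps min(3, 5) = 3 s.f.
Rounded to 3 significant figures: 24.2 g.

24.2 g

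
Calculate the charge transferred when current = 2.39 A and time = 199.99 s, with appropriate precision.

charge transferred = 2.39 A × 199.99 s = 477.9761 C.
2.39 has 3 significant figures; 199.99 has 5.
Division/multiplication keeps the fewest: 3 significant figures.
Rounded: 478 C.

478 C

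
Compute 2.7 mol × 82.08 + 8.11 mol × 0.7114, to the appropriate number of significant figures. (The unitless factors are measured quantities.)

2.7 × 82.08 = 221.616 → 2.2 × 10² mol (2 s.f., last digit at the 10^1 place).
8.11 × 0.7114 = 5.769454 → 5.77 mol (3 s.f., last digit at the 10^-2 place).
Sum: 227.385454 mol; keep the coarser place, 10^1.
Result: 2.3 × 10² mol.

2.3 × 10² mol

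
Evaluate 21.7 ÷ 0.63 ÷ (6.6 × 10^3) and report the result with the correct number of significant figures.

0.0052

21.7 ÷ 0.63 ÷ (6.6 × 10^3) = 0.00521885521886…
Multiplication/division keeps the fewest significant figures: 21.7 → 3 s.f., 0.63 → 2 s.f., 6.6 × 10^3 → 2 s.f.; limit is 2.
Rounded to 2 significant figures: 0.0052.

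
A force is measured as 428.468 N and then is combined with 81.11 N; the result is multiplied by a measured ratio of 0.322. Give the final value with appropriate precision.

428.468 N + 81.11 N = 509.578 N; the sum is limited to 2 decimal places (5 s.f.).
Carrying full precision, 509.578 × 0.322 = 164.084116 N; 0.322 has 3 s.f., so the result keeps min(5, 3) = 3 s.f.
Rounded to 3 significant figures: 164 N.

164 N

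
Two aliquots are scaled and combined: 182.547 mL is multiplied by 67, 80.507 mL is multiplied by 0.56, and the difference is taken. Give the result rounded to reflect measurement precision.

1.2 × 10⁴ mL

182.547 × 67 = 12230.649 → 1.2 × 10⁴ mL (2 s.f., last digit at the 10^3 place).
80.507 × 0.56 = 45.08392 → 45 mL (2 s.f., last digit at the 10^0 place).
Difference: 12185.56508 mL; keep the coarser place, 10^3.
Result: 1.2 × 10⁴ mL.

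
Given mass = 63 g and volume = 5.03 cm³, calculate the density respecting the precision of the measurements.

density = 63 g ÷ 5.03 cm³ = 12.5248508946… g/cm³.
63 has 2 significant figures; 5.03 has 3.
Division/multiplication keeps the fewest: 2 significant figures.
Rounded: 13 g/cm³.

13 g/cm³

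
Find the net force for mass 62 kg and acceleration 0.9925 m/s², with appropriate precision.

62 N

net force = 62 kg × 0.9925 m/s² = 61.535 N.
62 has 2 significant figures; 0.9925 has 4.
Division/multiplication keeps the fewest: 2 significant figures.
Rounded: 62 N.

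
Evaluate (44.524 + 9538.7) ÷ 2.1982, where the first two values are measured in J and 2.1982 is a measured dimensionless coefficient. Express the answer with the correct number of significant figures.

44.524 J + 9538.7 J = 9583.224 J; the sum is limited to 1 decimal place (5 s.f.).
Carrying full precision, 9583.224 ÷ 2.1982 = 4359.57783641… J; 2.1982 has 5 s.f., so the result keeps min(5, 5) = 5 s.f.
Rounded to 5 significant figures: 4.3596 × 10^3 J.

4.3596 × 10^3 J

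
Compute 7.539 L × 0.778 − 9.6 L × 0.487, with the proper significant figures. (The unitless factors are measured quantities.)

1.2 L

7.539 × 0.778 = 5.865342 → 5.87 L (3 s.f., last digit at the 10^-2 place).
9.6 × 0.487 = 4.6752 → 4.7 L (2 s.f., last digit at the 10^-1 place).
Difference: 1.190142 L; keep the coarser place, 10^-1.
Result: 1.2 L.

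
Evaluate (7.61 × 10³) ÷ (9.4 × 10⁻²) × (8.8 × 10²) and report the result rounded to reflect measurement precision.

7.1 × 10⁷

(7.61 × 10³) ÷ (9.4 × 10⁻²) × (8.8 × 10²) = 71242553.1915…
Multiplication/division keeps the fewest significant figures: 7.61 × 10³ → 3 s.f., 9.4 × 10⁻² → 2 s.f., 8.8 × 10² → 2 s.f.; limit is 2.
Rounded to 2 significant figures: 7.1 × 10⁷.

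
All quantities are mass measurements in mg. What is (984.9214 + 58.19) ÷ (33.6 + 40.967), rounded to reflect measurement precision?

984.9214 + 58.19 = 1043.1114, limited to 2 d.p. → 6 s.f.; 33.6 + 40.967 = 74.567, limited to 1 d.p. → 3 s.f.
Carrying full precision, 1043.1114 ÷ 74.567 = 13.9889146673…; keep min(6, 3) = 3 s.f.
Rounded to 3 significant figures: 14.0.

14.0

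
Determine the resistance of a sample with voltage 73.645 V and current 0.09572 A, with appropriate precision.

resistance = 73.645 V ÷ 0.09572 A = 769.379440033… Ω.
73.645 has 5 significant figures; 0.09572 has 4.
Division/multiplication keeps the fewest: 4 significant figures.
Rounded: 769.4 Ω.

769.4 Ω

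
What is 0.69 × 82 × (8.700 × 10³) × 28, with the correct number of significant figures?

0.69 × 82 × (8.700 × 10³) × 28 = 13782888
Multiplication/division keeps the fewest significant figures: 0.69 → 2 s.f., 82 → 2 s.f., 8.700 × 10³ → 4 s.f., 28 → 2 s.f.; limit is 2.
Rounded to 2 significant figures: 1.4 × 10⁷.

1.4 × 10⁷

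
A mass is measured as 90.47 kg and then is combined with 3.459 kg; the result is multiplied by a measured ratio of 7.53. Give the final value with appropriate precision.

707 kg

90.47 kg + 3.459 kg = 93.929 kg; the sum is limited to 2 decimal places (4 s.f.).
Carrying full precision, 93.929 × 7.53 = 707.28537 kg; 7.53 has 3 s.f., so the result keeps min(4, 3) = 3 s.f.
Rounded to 3 significant figures: 707 kg.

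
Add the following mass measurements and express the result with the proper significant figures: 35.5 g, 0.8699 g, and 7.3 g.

35.5 g + 0.8699 g + 7.3 g = 43.6699 g.
Addition/subtraction keeps the fewest decimal places: 35.5 → 1 decimal place, 0.8699 → 4 decimal places, 7.3 → 1 decimal place; limit is 1.
Rounded to 1 decimal place: 43.7 g.

43.7 g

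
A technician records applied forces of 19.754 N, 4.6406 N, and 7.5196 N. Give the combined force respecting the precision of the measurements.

19.754 N + 4.6406 N + 7.5196 N = 31.9142 N.
Addition/subtraction keeps the fewest decimal places: 19.754 → 3 decimal places, 4.6406 → 4 decimal places, 7.5196 → 4 decimal places; limit is 3.
Rounded to 3 decimal places: 31.914 N.

31.914 N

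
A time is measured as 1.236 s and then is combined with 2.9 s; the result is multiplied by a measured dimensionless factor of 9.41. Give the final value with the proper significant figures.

1.236 s + 2.9 s = 4.136 s; the sum is limited to 1 decimal place (2 s.f.).
Carrying full precision, 4.136 × 9.41 = 38.91976 s; 9.41 has 3 s.f., so the result keeps min(2, 3) = 2 s.f.
Rounded to 2 significant figures: 39 s.

39 s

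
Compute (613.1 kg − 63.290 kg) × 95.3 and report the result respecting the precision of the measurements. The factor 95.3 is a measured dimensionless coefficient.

5.24 × 10^4 kg

613.1 kg − 63.290 kg = 549.810 kg; the difference is limited to 1 decimal place (4 s.f.).
Carrying full precision, 549.810 × 95.3 = 52396.893 kg; 95.3 has 3 s.f., so the result keeps min(4, 3) = 3 s.f.
Rounded to 3 significant figures: 5.24 × 10^4 kg.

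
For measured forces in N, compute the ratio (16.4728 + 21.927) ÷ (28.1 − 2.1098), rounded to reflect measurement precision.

16.4728 + 21.927 = 38.3998, limited to 3 d.p. → 5 s.f.; 28.1 − 2.1098 = 25.9902, limited to 1 d.p. → 3 s.f.
Carrying full precision, 38.3998 ÷ 25.9902 = 1.47747227801…; keep min(5, 3) = 3 s.f.
Rounded to 3 significant figures: 1.48.

1.48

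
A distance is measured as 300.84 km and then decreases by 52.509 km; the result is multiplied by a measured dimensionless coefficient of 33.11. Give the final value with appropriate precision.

300.84 km − 52.509 km = 248.331 km; the difference is limited to 2 decimal places (5 s.f.).
Carrying full precision, 248.331 × 33.11 = 8222.23941 km; 33.11 has 4 s.f., so the result keeps min(5, 4) = 4 s.f.
Rounded to 4 significant figures: 8222 km.

8222 km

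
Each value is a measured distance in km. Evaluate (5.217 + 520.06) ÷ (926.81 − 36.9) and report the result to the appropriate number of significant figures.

5.217 + 520.06 = 525.277, limited to 2 d.p. → 5 s.f.; 926.81 − 36.9 = 889.91, limited to 1 d.p. → 4 s.f.
Carrying full precision, 525.277 ÷ 889.91 = 0.590258565473…; keep min(5, 4) = 4 s.f.
Rounded to 4 significant figures: 0.5903.

0.5903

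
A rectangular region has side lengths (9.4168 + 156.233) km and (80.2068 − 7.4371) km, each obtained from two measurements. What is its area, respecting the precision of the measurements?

1.20543 × 10^4 km²

9.4168 + 156.233 = 165.6498, limited to 3 d.p. → 6 s.f.; 80.2068 − 7.4371 = 72.7697, limited to 4 d.p. → 6 s.f.
Carrying full precision, 165.6498 × 72.7697 = 12054.2862511…; keep min(6, 6) = 6 s.f.
Rounded to 6 significant figures: 1.20543 × 10^4 km².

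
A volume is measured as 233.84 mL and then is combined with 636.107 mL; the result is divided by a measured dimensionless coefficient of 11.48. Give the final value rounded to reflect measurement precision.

75.78 mL

233.84 mL + 636.107 mL = 869.947 mL; the sum is limited to 2 decimal places (5 s.f.).
Carrying full precision, 869.947 ÷ 11.48 = 75.7793554007… mL; 11.48 has 4 s.f., so the result keeps min(5, 4) = 4 s.f.
Rounded to 4 significant figures: 75.78 mL.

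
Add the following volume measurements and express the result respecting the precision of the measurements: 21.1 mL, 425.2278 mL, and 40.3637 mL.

21.1 mL + 425.2278 mL + 40.3637 mL = 486.6915 mL.
Addition/subtraction keeps the fewest decimal places: 21.1 → 1 decimal place, 425.2278 → 4 decimal places, 40.3637 → 4 decimal places; limit is 1.
Rounded to 1 decimal place: 4.867 × 10^2 mL.

4.867 × 10^2 mL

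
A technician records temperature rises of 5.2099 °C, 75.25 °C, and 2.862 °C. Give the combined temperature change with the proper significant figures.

83.32 °C

5.2099 °C + 75.25 °C + 2.862 °C = 83.3219 °C.
Addition/subtraction keeps the fewest decimal places: 5.2099 → 4 decimal places, 75.25 → 2 decimal places, 2.862 → 3 decimal places; limit is 2.
Rounded to 2 decimal places: 83.32 °C.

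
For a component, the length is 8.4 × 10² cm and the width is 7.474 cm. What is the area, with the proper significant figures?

area = 8.4 × 10² cm × 7.474 cm = 6278.16 cm².
8.4 × 10² has 2 significant figures; 7.474 has 4.
Division/multiplication keeps the fewest: 2 significant figures.
Rounded: 6.3 × 10³ cm².

6.3 × 10³ cm²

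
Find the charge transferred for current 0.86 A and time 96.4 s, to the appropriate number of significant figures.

charge transferred = 0.86 A × 96.4 s = 82.904 C.
0.86 has 2 significant figures; 96.4 has 3.
Division/multiplication keeps the fewest: 2 significant figures.
Rounded: 83 C.

83 C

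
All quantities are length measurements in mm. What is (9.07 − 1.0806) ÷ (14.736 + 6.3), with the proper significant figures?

0.380

9.07 − 1.0806 = 7.9894, limited to 2 d.p. → 3 s.f.; 14.736 + 6.3 = 21.036, limited to 1 d.p. → 3 s.f.
Carrying full precision, 7.9894 ÷ 21.036 = 0.379796539266…; keep min(3, 3) = 3 s.f.
Rounded to 3 significant figures: 0.380.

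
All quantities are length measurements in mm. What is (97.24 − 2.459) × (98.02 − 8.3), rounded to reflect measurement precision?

97.24 − 2.459 = 94.781, limited to 2 d.p. → 4 s.f.; 98.02 − 8.3 = 89.72, limited to 1 d.p. → 3 s.f.
Carrying full precision, 94.781 × 89.72 = 8503.75132; keep min(4, 3) = 3 s.f.
Rounded to 3 significant figures: 8.50 × 10³ mm².

8.50 × 10³ mm²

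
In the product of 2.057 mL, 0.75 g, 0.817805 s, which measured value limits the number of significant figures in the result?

0.75 g

2.057 mL → 4 s.f.; 0.75 g → 2 s.f.; 0.817805 s → 6 s.f.
The fewest is 2 significant figures, from 0.75 g.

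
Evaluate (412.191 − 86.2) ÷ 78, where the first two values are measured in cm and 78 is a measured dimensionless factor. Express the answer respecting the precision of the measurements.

412.191 cm − 86.2 cm = 325.991 cm; the difference is limited to 1 decimal place (4 s.f.).
Carrying full precision, 325.991 ÷ 78 = 4.17937179487… cm; 78 has 2 s.f., so the result keeps min(4, 2) = 2 s.f.
Rounded to 2 significant figures: 4.2 cm.

4.2 cm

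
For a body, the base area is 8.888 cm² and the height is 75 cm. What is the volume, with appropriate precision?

6.7 × 10^2 cm³

volume = 8.888 cm² × 75 cm = 666.6 cm³.
8.888 has 4 significant figures; 75 has 2.
Division/multiplication keeps the fewest: 2 significant figures.
Rounded: 6.7 × 10^2 cm³.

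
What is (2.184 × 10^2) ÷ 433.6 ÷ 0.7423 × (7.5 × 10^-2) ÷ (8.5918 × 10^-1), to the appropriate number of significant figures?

0.059

(2.184 × 10^2) ÷ 433.6 ÷ 0.7423 × (7.5 × 10^-2) ÷ (8.5918 × 10^-1) = 0.0592326283787…
Multiplication/division keeps the fewest significant figures: 2.184 × 10^2 → 4 s.f., 433.6 → 4 s.f., 0.7423 → 4 s.f., 7.5 × 10^-2 → 2 s.f., 8.5918 × 10^-1 → 5 s.f.; limit is 2.
Rounded to 2 significant figures: 0.059.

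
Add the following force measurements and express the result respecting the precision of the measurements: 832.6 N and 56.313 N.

832.6 N + 56.313 N = 888.913 N.
Addition/subtraction keeps the fewest decimal places: 832.6 → 1 decimal place, 56.313 → 3 decimal places; limit is 1.
Rounded to 1 decimal place: 888.9 N.

888.9 N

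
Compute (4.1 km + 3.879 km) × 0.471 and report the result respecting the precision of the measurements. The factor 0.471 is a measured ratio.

4.1 km + 3.879 km = 7.979 km; the sum is limited to 1 decimal place (2 s.f.).
Carrying full precision, 7.979 × 0.471 = 3.758109 km; 0.471 has 3 s.f., so the result keeps min(2, 3) = 2 s.f.
Rounded to 2 significant figures: 3.8 km.

3.8 km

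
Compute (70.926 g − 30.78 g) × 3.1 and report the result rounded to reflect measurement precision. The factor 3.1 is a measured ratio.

1.2 × 10² g

70.926 g − 30.78 g = 40.146 g; the difference is limited to 2 decimal places (4 s.f.).
Carrying full precision, 40.146 × 3.1 = 124.4526 g; 3.1 has 2 s.f., so the result keeps min(4, 2) = 2 s.f.
Rounded to 2 significant figures: 1.2 × 10² g.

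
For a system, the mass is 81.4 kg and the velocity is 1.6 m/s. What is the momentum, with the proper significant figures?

1.3 × 10² kg·m/s

momentum = 81.4 kg × 1.6 m/s = 130.24 kg·m/s.
81.4 has 3 significant figures; 1.6 has 2.
Division/multiplication keeps the fewest: 2 significant figures.
Rounded: 1.3 × 10² kg·m/s.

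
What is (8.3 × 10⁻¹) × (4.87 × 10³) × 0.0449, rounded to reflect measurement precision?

1.8 × 10²

(8.3 × 10⁻¹) × (4.87 × 10³) × 0.0449 = 181.49029
Multiplication/division keeps the fewest significant figures: 8.3 × 10⁻¹ → 2 s.f., 4.87 × 10³ → 3 s.f., 0.0449 → 3 s.f.; limit is 2.
Rounded to 2 significant figures: 1.8 × 10².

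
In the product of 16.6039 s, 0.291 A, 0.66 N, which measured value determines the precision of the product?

16.6039 s → 6 s.f.; 0.291 A → 3 s.f.; 0.66 N → 2 s.f.
The fewest is 2 significant figures, from 0.66 N.

0.66 N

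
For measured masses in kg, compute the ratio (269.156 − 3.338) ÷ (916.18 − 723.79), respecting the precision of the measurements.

1.3817

269.156 − 3.338 = 265.818, limited to 3 d.p. → 6 s.f.; 916.18 − 723.79 = 192.39, limited to 2 d.p. → 5 s.f.
Carrying full precision, 265.818 ÷ 192.39 = 1.38166224856…; keep min(6, 5) = 5 s.f.
Rounded to 5 significant figures: 1.3817.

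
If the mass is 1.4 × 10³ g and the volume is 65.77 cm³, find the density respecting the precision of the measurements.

density = 1.4 × 10³ g ÷ 65.77 cm³ = 21.286300745… g/cm³.
1.4 × 10³ has 2 significant figures; 65.77 has 4.
Division/multiplication keeps the fewest: 2 significant figures.
Rounded: 21 g/cm³.

21 g/cm³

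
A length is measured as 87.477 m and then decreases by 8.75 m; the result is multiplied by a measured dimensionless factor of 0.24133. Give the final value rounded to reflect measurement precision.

19.00 m

87.477 m − 8.75 m = 78.727 m; the difference is limited to 2 decimal places (4 s.f.).
Carrying full precision, 78.727 × 0.24133 = 18.99918691 m; 0.24133 has 5 s.f., so the result keeps min(4, 5) = 4 s.f.
Rounded to 4 significant figures: 19.00 m.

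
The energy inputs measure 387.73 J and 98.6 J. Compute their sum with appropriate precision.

387.73 J + 98.6 J = 486.33 J.
Addition/subtraction keeps the fewest decimal places: 387.73 → 2 decimal places, 98.6 → 1 decimal place; limit is 1.
Rounded to 1 decimal place: 486.3 J.

486.3 J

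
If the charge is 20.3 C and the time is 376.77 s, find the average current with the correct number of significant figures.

0.0539 A

average current = 20.3 C ÷ 376.77 s = 0.0538790243385… A.
20.3 has 3 significant figures; 376.77 has 5.
Division/multiplication keeps the fewest: 3 significant figures.
Rounded: 0.0539 A.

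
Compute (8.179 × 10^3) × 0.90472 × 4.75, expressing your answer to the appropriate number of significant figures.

3.51 × 10^4

(8.179 × 10^3) × 0.90472 × 4.75 = 35148.59818
Multiplication/division keeps the fewest significant figures: 8.179 × 10^3 → 4 s.f., 0.90472 → 5 s.f., 4.75 → 3 s.f.; limit is 3.
Rounded to 3 significant figures: 3.51 × 10^4.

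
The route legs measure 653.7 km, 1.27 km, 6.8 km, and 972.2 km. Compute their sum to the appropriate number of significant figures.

1634.0 km

653.7 km + 1.27 km + 6.8 km + 972.2 km = 1633.97 km.
Addition/subtraction keeps the fewest decimal places: 653.7 → 1 decimal place, 1.27 → 2 decimal places, 6.8 → 1 decimal place, 972.2 → 1 decimal place; limit is 1.
Rounded to 1 decimal place: 1634.0 km.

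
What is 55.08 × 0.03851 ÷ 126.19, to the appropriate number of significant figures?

55.08 × 0.03851 ÷ 126.19 = 0.0168090244869…
Multiplication/division keeps the fewest significant figures: 55.08 → 4 s.f., 0.03851 → 4 s.f., 126.19 → 5 s.f.; limit is 4.
Rounded to 4 significant figures: 0.01681.

0.01681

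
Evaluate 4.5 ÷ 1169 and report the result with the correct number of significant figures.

3.8 × 10^-3

4.5 ÷ 1169 = 0.0038494439692…
Multiplication/division keeps the fewest significant figures: 4.5 → 2 s.f., 1169 → 4 s.f.; limit is 2.
Rounded to 2 significant figures: 3.8 × 10^-3.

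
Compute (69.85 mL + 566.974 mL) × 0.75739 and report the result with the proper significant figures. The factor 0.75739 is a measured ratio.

69.85 mL + 566.974 mL = 636.824 mL; the sum is limited to 2 decimal places (5 s.f.).
Carrying full precision, 636.824 × 0.75739 = 482.32412936 mL; 0.75739 has 5 s.f., so the result keeps min(5, 5) = 5 s.f.
Rounded to 5 significant figures: 4.8232 × 10^2 mL.

4.8232 × 10^2 mL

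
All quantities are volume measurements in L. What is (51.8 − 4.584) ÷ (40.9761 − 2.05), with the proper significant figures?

51.8 − 4.584 = 47.216, limited to 1 d.p. → 3 s.f.; 40.9761 − 2.05 = 38.9261, limited to 2 d.p. → 4 s.f.
Carrying full precision, 47.216 ÷ 38.9261 = 1.21296507998…; keep min(3, 4) = 3 s.f.
Rounded to 3 significant figures: 1.21.

1.21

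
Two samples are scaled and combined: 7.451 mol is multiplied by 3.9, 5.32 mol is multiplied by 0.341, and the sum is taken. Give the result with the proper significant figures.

7.451 × 3.9 = 29.0589 → 29 mol (2 s.f., last digit at the 10^0 place).
5.32 × 0.341 = 1.81412 → 1.81 mol (3 s.f., last digit at the 10^-2 place).
Sum: 30.87302 mol; keep the coarser place, 10^0.
Result: 31 mol.

31 mol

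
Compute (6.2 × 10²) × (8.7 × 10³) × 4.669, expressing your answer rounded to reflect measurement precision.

2.5 × 10⁷

(6.2 × 10²) × (8.7 × 10³) × 4.669 = 25184586
Multiplication/division keeps the fewest significant figures: 6.2 × 10² → 2 s.f., 8.7 × 10³ → 2 s.f., 4.669 → 4 s.f.; limit is 2.
Rounded to 2 significant figures: 2.5 × 10⁷.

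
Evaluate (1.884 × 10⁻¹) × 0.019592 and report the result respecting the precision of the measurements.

0.003691

(1.884 × 10⁻¹) × 0.019592 = 0.0036911328
Multiplication/division keeps the fewest significant figures: 1.884 × 10⁻¹ → 4 s.f., 0.019592 → 5 s.f.; limit is 4.
Rounded to 4 significant figures: 0.003691.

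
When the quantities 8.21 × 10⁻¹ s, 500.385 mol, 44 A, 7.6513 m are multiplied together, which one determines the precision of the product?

44 A

8.21 × 10⁻¹ s → 3 s.f.; 500.385 mol → 6 s.f.; 44 A → 2 s.f.; 7.6513 m → 5 s.f.
The fewest is 2 significant figures, from 44 A.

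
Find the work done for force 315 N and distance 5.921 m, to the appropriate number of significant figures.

work done = 315 N × 5.921 m = 1865.115 J.
315 has 3 significant figures; 5.921 has 4.
Division/multiplication keeps the fewest: 3 significant figures.
Rounded: 1.87 × 10³ J.

1.87 × 10³ J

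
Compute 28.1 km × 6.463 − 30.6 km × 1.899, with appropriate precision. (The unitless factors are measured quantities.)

28.1 × 6.463 = 181.6103 → 1.82 × 10^2 km (3 s.f., last digit at the 10^0 place).
30.6 × 1.899 = 58.1094 → 58.1 km (3 s.f., last digit at the 10^-1 place).
Difference: 123.5009 km; keep the coarser place, 10^0.
Result: 1.24 × 10^2 km.

1.24 × 10^2 km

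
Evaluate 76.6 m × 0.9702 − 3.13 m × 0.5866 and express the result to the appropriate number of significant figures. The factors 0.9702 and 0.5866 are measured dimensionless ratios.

72.5 m

76.6 × 0.9702 = 74.31732 → 74.3 m (3 s.f., last digit at the 10^-1 place).
3.13 × 0.5866 = 1.836058 → 1.84 m (3 s.f., last digit at the 10^-2 place).
Difference: 72.481262 m; keep the coarser place, 10^-1.
Result: 72.5 m.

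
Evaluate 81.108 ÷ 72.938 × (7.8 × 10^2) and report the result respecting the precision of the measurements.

81.108 ÷ 72.938 × (7.8 × 10^2) = 867.370095149…
Multiplication/division keeps the fewest significant figures: 81.108 → 5 s.f., 72.938 → 5 s.f., 7.8 × 10^2 → 2 s.f.; limit is 2.
Rounded to 2 significant figures: 8.7 × 10^2.

8.7 × 10^2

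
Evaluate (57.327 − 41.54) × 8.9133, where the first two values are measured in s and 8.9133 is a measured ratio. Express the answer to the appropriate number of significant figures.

57.327 s − 41.54 s = 15.787 s; the difference is limited to 2 decimal places (4 s.f.).
Carrying full precision, 15.787 × 8.9133 = 140.7142671 s; 8.9133 has 5 s.f., so the result keeps min(4, 5) = 4 s.f.
Rounded to 4 significant figures: 140.7 s.

140.7 s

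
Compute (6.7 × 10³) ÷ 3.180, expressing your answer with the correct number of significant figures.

(6.7 × 10³) ÷ 3.180 = 2106.91823899…
Multiplication/division keeps the fewest significant figures: 6.7 × 10³ → 2 s.f., 3.180 → 4 s.f.; limit is 2.
Rounded to 2 significant figures: 2.1 × 10³.

2.1 × 10³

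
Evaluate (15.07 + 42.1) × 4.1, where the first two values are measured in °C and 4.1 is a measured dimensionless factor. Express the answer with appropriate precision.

2.3 × 10² °C

15.07 °C + 42.1 °C = 57.17 °C; the sum is limited to 1 decimal place (3 s.f.).
Carrying full precision, 57.17 × 4.1 = 234.397 °C; 4.1 has 2 s.f., so the result keeps min(3, 2) = 2 s.f.
Rounded to 2 significant figures: 2.3 × 10² °C.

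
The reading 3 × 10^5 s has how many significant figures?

3 × 10^5: in scientific notation every digit of the coefficient is significant.

1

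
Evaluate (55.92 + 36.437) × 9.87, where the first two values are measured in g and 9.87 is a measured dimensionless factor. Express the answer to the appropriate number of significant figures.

912 g

55.92 g + 36.437 g = 92.357 g; the sum is limited to 2 decimal places (4 s.f.).
Carrying full precision, 92.357 × 9.87 = 911.56359 g; 9.87 has 3 s.f., so the result keeps min(4, 3) = 3 s.f.
Rounded to 3 significant figures: 912 g.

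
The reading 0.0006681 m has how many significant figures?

4

0.0006681: leading zeros are not significant.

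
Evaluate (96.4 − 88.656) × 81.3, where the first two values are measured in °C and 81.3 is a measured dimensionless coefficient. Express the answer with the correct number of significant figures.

96.4 °C − 88.656 °C = 7.744 °C; the difference is limited to 1 decimal place (2 s.f.).
Carrying full precision, 7.744 × 81.3 = 629.5872 °C; 81.3 has 3 s.f., so the result keeps min(2, 3) = 2 s.f.
Rounded to 2 significant figures: 6.3 × 10² °C.

6.3 × 10² °C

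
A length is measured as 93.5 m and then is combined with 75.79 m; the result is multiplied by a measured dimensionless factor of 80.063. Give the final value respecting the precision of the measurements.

93.5 m + 75.79 m = 169.29 m; the sum is limited to 1 decimal place (4 s.f.).
Carrying full precision, 169.29 × 80.063 = 13553.86527 m; 80.063 has 5 s.f., so the result keeps min(4, 5) = 4 s.f.
Rounded to 4 significant figures: 1.355 × 10⁴ m.

1.355 × 10⁴ m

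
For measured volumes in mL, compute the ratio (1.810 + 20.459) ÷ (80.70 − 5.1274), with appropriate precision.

1.810 + 20.459 = 22.269, limited to 3 d.p. → 5 s.f.; 80.70 − 5.1274 = 75.5726, limited to 2 d.p. → 4 s.f.
Carrying full precision, 22.269 ÷ 75.5726 = 0.294670290555…; keep min(5, 4) = 4 s.f.
Rounded to 4 significant figures: 0.2947.

0.2947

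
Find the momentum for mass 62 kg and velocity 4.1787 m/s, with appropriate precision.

2.6 × 10² kg·m/s

momentum = 62 kg × 4.1787 m/s = 259.0794 kg·m/s.
62 has 2 significant figures; 4.1787 has 5.
Division/multiplication keeps the fewest: 2 significant figures.
Rounded: 2.6 × 10² kg·m/s.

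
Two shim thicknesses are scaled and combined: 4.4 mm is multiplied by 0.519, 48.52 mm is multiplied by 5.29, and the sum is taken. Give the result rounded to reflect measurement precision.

259 mm

4.4 × 0.519 = 2.2836 → 2.3 mm (2 s.f., last digit at the 10^-1 place).
48.52 × 5.29 = 256.6708 → 257 mm (3 s.f., last digit at the 10^0 place).
Sum: 258.9544 mm; keep the coarser place, 10^0.
Result: 259 mm.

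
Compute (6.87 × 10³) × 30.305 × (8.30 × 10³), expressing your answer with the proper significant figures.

(6.87 × 10³) × 30.305 × (8.30 × 10³) = 1.728021405 × 10^9
Multiplication/division keeps the fewest significant figures: 6.87 × 10³ → 3 s.f., 30.305 → 5 s.f., 8.30 × 10³ → 3 s.f.; limit is 3.
Rounded to 3 significant figures: 1.73 × 10⁹.

1.73 × 10⁹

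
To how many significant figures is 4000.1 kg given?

5

4000.1: zeros between nonzero digits are significant.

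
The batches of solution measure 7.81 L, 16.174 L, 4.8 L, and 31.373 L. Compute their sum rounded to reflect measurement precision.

60.2 L

7.81 L + 16.174 L + 4.8 L + 31.373 L = 60.157 L.
Addition/subtraction keeps the fewest decimal places: 7.81 → 2 decimal places, 16.174 → 3 decimal places, 4.8 → 1 decimal place, 31.373 → 3 decimal places; limit is 1.
Rounded to 1 decimal place: 60.2 L.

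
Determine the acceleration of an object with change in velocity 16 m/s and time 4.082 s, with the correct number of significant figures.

3.9 m/s²

acceleration = 16 m/s ÷ 4.082 s = 3.91964723175… m/s².
16 has 2 significant figures; 4.082 has 4.
Division/multiplication keeps the fewest: 2 significant figures.
Rounded: 3.9 m/s².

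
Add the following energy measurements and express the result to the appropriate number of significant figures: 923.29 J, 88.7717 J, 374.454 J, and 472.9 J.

1.8594 × 10³ J

923.29 J + 88.7717 J + 374.454 J + 472.9 J = 1859.4157 J.
Addition/subtraction keeps the fewest decimal places: 923.29 → 2 decimal places, 88.7717 → 4 decimal places, 374.454 → 3 decimal places, 472.9 → 1 decimal place; limit is 1.
Rounded to 1 decimal place: 1.8594 × 10³ J.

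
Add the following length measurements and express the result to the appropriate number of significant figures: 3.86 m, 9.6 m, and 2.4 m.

3.86 m + 9.6 m + 2.4 m = 15.86 m.
Addition/subtraction keeps the fewest decimal places: 3.86 → 2 decimal places, 9.6 → 1 decimal place, 2.4 → 1 decimal place; limit is 1.
Rounded to 1 decimal place: 15.9 m.

15.9 m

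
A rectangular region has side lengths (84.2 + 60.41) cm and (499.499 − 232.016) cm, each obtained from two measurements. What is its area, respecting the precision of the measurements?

3.868 × 10^4 cm²

84.2 + 60.41 = 144.61, limited to 1 d.p. → 4 s.f.; 499.499 − 232.016 = 267.483, limited to 3 d.p. → 6 s.f.
Carrying full precision, 144.61 × 267.483 = 38680.71663; keep min(4, 6) = 4 s.f.
Rounded to 4 significant figures: 3.868 × 10^4 cm².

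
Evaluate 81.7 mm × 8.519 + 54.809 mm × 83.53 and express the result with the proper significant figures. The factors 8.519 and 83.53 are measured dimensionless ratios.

81.7 × 8.519 = 696.0023 → 696 mm (3 s.f., last digit at the 10^0 place).
54.809 × 83.53 = 4578.19577 → 4578 mm (4 s.f., last digit at the 10^0 place).
Sum: 5274.19807 mm; keep the coarser place, 10^0.
Result: 5274 mm.

5274 mm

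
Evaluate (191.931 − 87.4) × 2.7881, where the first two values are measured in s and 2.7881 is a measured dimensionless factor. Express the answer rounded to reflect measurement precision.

191.931 s − 87.4 s = 104.531 s; the difference is limited to 1 decimal place (4 s.f.).
Carrying full precision, 104.531 × 2.7881 = 291.4428811 s; 2.7881 has 5 s.f., so the result keeps min(4, 5) = 4 s.f.
Rounded to 4 significant figures: 291.4 s.

291.4 s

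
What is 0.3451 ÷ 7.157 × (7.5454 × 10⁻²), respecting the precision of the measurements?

0.003638

0.3451 ÷ 7.157 × (7.5454 × 10⁻²) = 0.0036382807601…
Multiplication/division keeps the fewest significant figures: 0.3451 → 4 s.f., 7.157 → 4 s.f., 7.5454 × 10⁻² → 5 s.f.; limit is 4.
Rounded to 4 significant figures: 0.003638.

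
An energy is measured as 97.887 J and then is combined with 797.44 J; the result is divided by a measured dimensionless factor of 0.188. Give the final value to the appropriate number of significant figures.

4.76 × 10³ J

97.887 J + 797.44 J = 895.327 J; the sum is limited to 2 decimal places (5 s.f.).
Carrying full precision, 895.327 ÷ 0.188 = 4762.37765957… J; 0.188 has 3 s.f., so the result keeps min(5, 3) = 3 s.f.
Rounded to 3 significant figures: 4.76 × 10³ J.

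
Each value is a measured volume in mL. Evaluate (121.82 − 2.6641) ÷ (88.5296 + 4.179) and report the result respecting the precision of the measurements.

1.2853

121.82 − 2.6641 = 119.1559, limited to 2 d.p. → 5 s.f.; 88.5296 + 4.179 = 92.7086, limited to 3 d.p. → 5 s.f.
Carrying full precision, 119.1559 ÷ 92.7086 = 1.28527342663…; keep min(5, 5) = 5 s.f.
Rounded to 5 significant figures: 1.2853.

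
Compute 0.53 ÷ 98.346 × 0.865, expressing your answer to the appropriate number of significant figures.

0.0047

0.53 ÷ 98.346 × 0.865 = 0.00466160291217…
Multiplication/division keeps the fewest significant figures: 0.53 → 2 s.f., 98.346 → 5 s.f., 0.865 → 3 s.f.; limit is 2.
Rounded to 2 significant figures: 0.0047.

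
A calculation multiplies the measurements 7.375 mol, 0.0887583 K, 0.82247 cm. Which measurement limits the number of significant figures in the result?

7.375 mol

7.375 mol → 4 s.f.; 0.0887583 K → 6 s.f.; 0.82247 cm → 5 s.f.
The fewest is 4 significant figures, from 7.375 mol.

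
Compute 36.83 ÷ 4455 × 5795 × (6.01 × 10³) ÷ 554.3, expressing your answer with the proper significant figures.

519

36.83 ÷ 4455 × 5795 × (6.01 × 10³) ÷ 554.3 = 519.44197867…
Multiplication/division keeps the fewest significant figures: 36.83 → 4 s.f., 4455 → 4 s.f., 5795 → 4 s.f., 6.01 × 10³ → 3 s.f., 554.3 → 4 s.f.; limit is 3.
Rounded to 3 significant figures: 519.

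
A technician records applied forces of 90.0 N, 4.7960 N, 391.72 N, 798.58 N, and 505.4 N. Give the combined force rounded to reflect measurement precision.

1790.5 N

90.0 N + 4.7960 N + 391.72 N + 798.58 N + 505.4 N = 1790.4960 N.
Addition/subtraction keeps the fewest decimal places: 90.0 → 1 decimal place, 4.7960 → 4 decimal places, 391.72 → 2 decimal places, 798.58 → 2 decimal places, 505.4 → 1 decimal place; limit is 1.
Rounded to 1 decimal place: 1790.5 N.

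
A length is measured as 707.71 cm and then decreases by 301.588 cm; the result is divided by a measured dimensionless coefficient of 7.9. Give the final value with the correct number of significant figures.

51 cm

707.71 cm − 301.588 cm = 406.122 cm; the difference is limited to 2 decimal places (5 s.f.).
Carrying full precision, 406.122 ÷ 7.9 = 51.4078481013… cm; 7.9 has 2 s.f., so the result keeps min(5, 2) = 2 s.f.
Rounded to 2 significant figures: 51 cm.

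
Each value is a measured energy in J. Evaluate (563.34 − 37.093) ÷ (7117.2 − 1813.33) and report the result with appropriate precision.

563.34 − 37.093 = 526.247, limited to 2 d.p. → 5 s.f.; 7117.2 − 1813.33 = 5303.87, limited to 1 d.p. → 5 s.f.
Carrying full precision, 526.247 ÷ 5303.87 = 0.0992194378822…; keep min(5, 5) = 5 s.f.
Rounded to 5 significant figures: 0.099219.

0.099219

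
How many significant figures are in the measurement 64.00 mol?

4

64.00: trailing zeros after a decimal point are significant.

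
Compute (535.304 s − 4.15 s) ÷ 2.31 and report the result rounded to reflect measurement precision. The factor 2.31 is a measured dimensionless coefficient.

535.304 s − 4.15 s = 531.154 s; the difference is limited to 2 decimal places (5 s.f.).
Carrying full precision, 531.154 ÷ 2.31 = 229.936796537… s; 2.31 has 3 s.f., so the result keeps min(5, 3) = 3 s.f.
Rounded to 3 significant figures: 2.30 × 10^2 s.

2.30 × 10^2 s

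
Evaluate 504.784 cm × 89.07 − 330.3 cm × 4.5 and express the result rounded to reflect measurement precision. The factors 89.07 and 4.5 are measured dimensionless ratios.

4.35 × 10⁴ cm

504.784 × 89.07 = 44961.11088 → 4.496 × 10⁴ cm (4 s.f., last digit at the 10^1 place).
330.3 × 4.5 = 1486.35 → 1.5 × 10³ cm (2 s.f., last digit at the 10^2 place).
Difference: 43474.76088 cm; keep the coarser place, 10^2.
Result: 4.35 × 10⁴ cm.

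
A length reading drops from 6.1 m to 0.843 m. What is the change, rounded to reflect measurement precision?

5.3 m

6.1 m − 0.843 m = 5.257 m.
Addition/subtraction keeps the fewest decimal places: 6.1 → 1 decimal place, 0.843 → 3 decimal places; limit is 1.
Rounded to 1 decimal place: 5.3 m.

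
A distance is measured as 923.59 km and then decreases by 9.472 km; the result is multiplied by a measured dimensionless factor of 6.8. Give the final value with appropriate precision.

6.2 × 10^3 km

923.59 km − 9.472 km = 914.118 km; the difference is limited to 2 decimal places (5 s.f.).
Carrying full precision, 914.118 × 6.8 = 6216.0024 km; 6.8 has 2 s.f., so the result keeps min(5, 2) = 2 s.f.
Rounded to 2 significant figures: 6.2 × 10^3 km.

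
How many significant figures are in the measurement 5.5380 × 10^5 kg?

5.5380 × 10^5: in scientific notation every digit of the coefficient is significant.

5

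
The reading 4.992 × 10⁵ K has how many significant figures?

4.992 × 10⁵: in scientific notation every digit of the coefficient is significant.

4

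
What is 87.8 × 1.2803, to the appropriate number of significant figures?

112

87.8 × 1.2803 = 112.41034
Multiplication/division keeps the fewest significant figures: 87.8 → 3 s.f., 1.2803 → 5 s.f.; limit is 3.
Rounded to 3 significant figures: 112.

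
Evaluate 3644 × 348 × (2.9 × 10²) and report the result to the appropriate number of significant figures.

3.7 × 10⁸

3644 × 348 × (2.9 × 10²) = 367752480
Multiplication/division keeps the fewest significant figures: 3644 → 4 s.f., 348 → 3 s.f., 2.9 × 10² → 2 s.f.; limit is 2.
Rounded to 2 significant figures: 3.7 × 10⁸.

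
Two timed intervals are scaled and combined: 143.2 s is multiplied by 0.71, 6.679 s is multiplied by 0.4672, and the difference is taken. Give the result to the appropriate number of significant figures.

143.2 × 0.71 = 101.672 → 1.0 × 10^2 s (2 s.f., last digit at the 10^1 place).
6.679 × 0.4672 = 3.1204288 → 3.120 s (4 s.f., last digit at the 10^-3 place).
Difference: 98.5515712 s; keep the coarser place, 10^1.
Result: 1.0 × 10^2 s.

1.0 × 10^2 s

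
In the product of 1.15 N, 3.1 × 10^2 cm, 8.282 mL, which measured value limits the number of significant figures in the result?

3.1 × 10^2 cm

1.15 N → 3 s.f.; 3.1 × 10^2 cm → 2 s.f.; 8.282 mL → 4 s.f.
The fewest is 2 significant figures, from 3.1 × 10^2 cm.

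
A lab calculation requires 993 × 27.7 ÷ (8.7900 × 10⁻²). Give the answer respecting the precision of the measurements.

3.13 × 10⁵

993 × 27.7 ÷ (8.7900 × 10⁻²) = 312924.914676…
Multiplication/division keeps the fewest significant figures: 993 → 3 s.f., 27.7 → 3 s.f., 8.7900 × 10⁻² → 5 s.f.; limit is 3.
Rounded to 3 significant figures: 3.13 × 10⁵.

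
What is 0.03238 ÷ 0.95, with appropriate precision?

0.03238 ÷ 0.95 = 0.0340842105263…
Multiplication/division keeps the fewest significant figures: 0.03238 → 4 s.f., 0.95 → 2 s.f.; limit is 2.
Rounded to 2 significant figures: 0.034.

0.034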